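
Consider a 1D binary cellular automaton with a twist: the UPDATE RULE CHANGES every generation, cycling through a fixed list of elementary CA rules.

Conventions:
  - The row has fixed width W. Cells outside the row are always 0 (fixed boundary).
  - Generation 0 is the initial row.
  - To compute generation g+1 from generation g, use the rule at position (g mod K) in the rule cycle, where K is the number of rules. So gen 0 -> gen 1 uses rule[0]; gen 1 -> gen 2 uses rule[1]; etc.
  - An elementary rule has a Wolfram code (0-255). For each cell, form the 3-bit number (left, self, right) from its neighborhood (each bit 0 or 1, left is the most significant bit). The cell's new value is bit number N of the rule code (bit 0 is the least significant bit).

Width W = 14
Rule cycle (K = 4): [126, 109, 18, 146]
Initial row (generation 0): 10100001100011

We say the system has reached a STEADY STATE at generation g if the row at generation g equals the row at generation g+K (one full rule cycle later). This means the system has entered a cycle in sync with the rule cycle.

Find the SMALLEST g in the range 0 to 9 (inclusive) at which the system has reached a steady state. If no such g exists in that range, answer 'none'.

Answer: 7

Derivation:
Gen 0: 10100001100011
Gen 1 (rule 126): 11110011110111
Gen 2 (rule 109): 10010010011101
Gen 3 (rule 18): 01101101100000
Gen 4 (rule 146): 10000000010000
Gen 5 (rule 126): 11000000111000
Gen 6 (rule 109): 11011110101011
Gen 7 (rule 18): 00000000000000
Gen 8 (rule 146): 00000000000000
Gen 9 (rule 126): 00000000000000
Gen 10 (rule 109): 11111111111111
Gen 11 (rule 18): 00000000000000
Gen 12 (rule 146): 00000000000000
Gen 13 (rule 126): 00000000000000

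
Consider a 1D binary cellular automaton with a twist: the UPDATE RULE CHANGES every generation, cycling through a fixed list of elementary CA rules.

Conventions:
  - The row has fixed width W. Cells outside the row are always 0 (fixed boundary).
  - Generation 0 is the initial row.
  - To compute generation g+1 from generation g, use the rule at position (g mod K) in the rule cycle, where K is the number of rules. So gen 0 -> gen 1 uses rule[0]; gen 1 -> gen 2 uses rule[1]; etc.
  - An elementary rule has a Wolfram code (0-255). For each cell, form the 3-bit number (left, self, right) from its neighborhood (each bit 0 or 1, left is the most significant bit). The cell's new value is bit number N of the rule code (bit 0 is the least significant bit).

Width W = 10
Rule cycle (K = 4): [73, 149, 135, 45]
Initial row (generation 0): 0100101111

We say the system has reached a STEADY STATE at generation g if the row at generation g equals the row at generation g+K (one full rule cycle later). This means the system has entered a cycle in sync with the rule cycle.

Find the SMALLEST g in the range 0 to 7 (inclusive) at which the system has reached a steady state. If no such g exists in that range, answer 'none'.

Gen 0: 0100101111
Gen 1 (rule 73): 0000001001
Gen 2 (rule 149): 1111101101
Gen 3 (rule 135): 0111000001
Gen 4 (rule 45): 0100011101
Gen 5 (rule 73): 0001010100
Gen 6 (rule 149): 1101010111
Gen 7 (rule 135): 0001010010
Gen 8 (rule 45): 1101110010
Gen 9 (rule 73): 1101010000
Gen 10 (rule 149): 0001011111
Gen 11 (rule 135): 1111001110

Answer: none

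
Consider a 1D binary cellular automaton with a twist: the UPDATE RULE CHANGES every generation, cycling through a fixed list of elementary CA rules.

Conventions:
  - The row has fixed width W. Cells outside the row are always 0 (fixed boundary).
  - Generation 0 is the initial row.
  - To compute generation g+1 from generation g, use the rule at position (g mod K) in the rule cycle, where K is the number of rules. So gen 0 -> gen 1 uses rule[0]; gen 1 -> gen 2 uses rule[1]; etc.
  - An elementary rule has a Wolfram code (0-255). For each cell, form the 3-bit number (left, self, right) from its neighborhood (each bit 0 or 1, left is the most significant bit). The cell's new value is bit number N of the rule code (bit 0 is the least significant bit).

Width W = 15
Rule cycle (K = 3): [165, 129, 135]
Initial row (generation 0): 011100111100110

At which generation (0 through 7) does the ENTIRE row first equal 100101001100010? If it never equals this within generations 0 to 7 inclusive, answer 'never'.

Answer: never

Derivation:
Gen 0: 011100111100110
Gen 1 (rule 165): 001000011000000
Gen 2 (rule 129): 100011000011111
Gen 3 (rule 135): 101100011101110
Gen 4 (rule 165): 110001001010100
Gen 5 (rule 129): 000100000000001
Gen 6 (rule 135): 111101111111111
Gen 7 (rule 165): 011010111111110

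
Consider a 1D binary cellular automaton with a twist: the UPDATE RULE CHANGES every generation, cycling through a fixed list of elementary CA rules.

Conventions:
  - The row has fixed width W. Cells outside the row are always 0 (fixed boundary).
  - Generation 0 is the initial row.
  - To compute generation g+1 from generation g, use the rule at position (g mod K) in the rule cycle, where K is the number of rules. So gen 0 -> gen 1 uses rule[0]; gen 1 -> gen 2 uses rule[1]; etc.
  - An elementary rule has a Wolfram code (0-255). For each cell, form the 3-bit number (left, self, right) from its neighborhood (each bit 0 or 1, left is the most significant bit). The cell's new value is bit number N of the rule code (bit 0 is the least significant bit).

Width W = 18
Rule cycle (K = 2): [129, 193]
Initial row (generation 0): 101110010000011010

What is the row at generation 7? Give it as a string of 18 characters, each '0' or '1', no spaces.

Gen 0: 101110010000011010
Gen 1 (rule 129): 000100000111000000
Gen 2 (rule 193): 110001110011011111
Gen 3 (rule 129): 000100100000001110
Gen 4 (rule 193): 110000001111100110
Gen 5 (rule 129): 000111100111000000
Gen 6 (rule 193): 110011100011011111
Gen 7 (rule 129): 000001001000001110

Answer: 000001001000001110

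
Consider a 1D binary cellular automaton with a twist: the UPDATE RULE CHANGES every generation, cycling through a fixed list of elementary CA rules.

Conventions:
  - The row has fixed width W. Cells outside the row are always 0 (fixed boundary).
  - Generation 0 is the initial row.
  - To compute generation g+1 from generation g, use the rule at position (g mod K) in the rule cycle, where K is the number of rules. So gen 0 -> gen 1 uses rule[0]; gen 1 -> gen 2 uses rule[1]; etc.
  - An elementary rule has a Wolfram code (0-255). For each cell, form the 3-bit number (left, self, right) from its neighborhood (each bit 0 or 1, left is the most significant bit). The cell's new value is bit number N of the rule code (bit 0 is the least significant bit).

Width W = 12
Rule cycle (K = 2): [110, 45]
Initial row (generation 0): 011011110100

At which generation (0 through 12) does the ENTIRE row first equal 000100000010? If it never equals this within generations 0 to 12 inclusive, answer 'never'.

Gen 0: 011011110100
Gen 1 (rule 110): 111110011100
Gen 2 (rule 45): 100000010001
Gen 3 (rule 110): 100000110011
Gen 4 (rule 45): 101110100010
Gen 5 (rule 110): 111011100110
Gen 6 (rule 45): 100110000100
Gen 7 (rule 110): 101110001100
Gen 8 (rule 45): 111000101001
Gen 9 (rule 110): 101001111011
Gen 10 (rule 45): 111001000110
Gen 11 (rule 110): 101011001110
Gen 12 (rule 45): 111110001000

Answer: never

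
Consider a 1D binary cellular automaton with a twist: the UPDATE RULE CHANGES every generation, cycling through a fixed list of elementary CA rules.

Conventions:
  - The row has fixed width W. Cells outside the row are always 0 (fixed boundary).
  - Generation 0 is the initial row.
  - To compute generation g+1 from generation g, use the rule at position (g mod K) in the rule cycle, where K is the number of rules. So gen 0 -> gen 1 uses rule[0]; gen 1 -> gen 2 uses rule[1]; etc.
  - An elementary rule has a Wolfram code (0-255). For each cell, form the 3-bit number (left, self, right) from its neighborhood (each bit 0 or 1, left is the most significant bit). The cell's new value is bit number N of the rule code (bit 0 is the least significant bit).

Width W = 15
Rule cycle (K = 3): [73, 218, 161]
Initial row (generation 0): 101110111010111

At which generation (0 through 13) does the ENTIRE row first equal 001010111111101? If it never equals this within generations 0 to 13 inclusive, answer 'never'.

Gen 0: 101110111010111
Gen 1 (rule 73): 001010101000101
Gen 2 (rule 218): 010000000101000
Gen 3 (rule 161): 000111110010011
Gen 4 (rule 73): 110100010000011
Gen 5 (rule 218): 110010101000111
Gen 6 (rule 161): 000001010010010
Gen 7 (rule 73): 111100000000000
Gen 8 (rule 218): 111110000000000
Gen 9 (rule 161): 011100111111111
Gen 10 (rule 73): 010100100000001
Gen 11 (rule 218): 100011010000010
Gen 12 (rule 161): 001000100111000
Gen 13 (rule 73): 100010000101011

Answer: never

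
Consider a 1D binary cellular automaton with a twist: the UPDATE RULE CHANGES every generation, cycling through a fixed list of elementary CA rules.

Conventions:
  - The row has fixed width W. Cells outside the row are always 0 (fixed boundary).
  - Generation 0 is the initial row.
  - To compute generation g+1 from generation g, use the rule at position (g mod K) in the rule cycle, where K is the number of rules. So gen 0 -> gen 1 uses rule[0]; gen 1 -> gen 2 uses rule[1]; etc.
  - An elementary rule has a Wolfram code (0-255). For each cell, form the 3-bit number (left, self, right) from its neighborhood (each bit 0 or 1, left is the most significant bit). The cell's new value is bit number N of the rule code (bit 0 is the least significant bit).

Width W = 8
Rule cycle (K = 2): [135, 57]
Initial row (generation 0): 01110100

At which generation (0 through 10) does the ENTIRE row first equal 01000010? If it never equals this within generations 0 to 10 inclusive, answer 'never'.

Gen 0: 01110100
Gen 1 (rule 135): 10100101
Gen 2 (rule 57): 01010010
Gen 3 (rule 135): 11010110
Gen 4 (rule 57): 10101101
Gen 5 (rule 135): 10100001
Gen 6 (rule 57): 01011100
Gen 7 (rule 135): 11001001
Gen 8 (rule 57): 10100100
Gen 9 (rule 135): 10101101
Gen 10 (rule 57): 01011010

Answer: never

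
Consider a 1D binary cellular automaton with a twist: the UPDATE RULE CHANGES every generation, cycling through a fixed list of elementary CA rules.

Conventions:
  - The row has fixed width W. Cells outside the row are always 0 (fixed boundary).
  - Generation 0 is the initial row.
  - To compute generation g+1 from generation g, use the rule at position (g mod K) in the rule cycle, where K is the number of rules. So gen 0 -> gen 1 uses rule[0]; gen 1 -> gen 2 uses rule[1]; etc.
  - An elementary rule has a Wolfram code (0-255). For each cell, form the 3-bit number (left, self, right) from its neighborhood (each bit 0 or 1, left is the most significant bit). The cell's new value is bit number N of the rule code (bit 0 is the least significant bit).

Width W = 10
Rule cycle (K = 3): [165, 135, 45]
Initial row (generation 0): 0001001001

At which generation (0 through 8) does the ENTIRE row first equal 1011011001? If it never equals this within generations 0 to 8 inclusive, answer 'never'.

Gen 0: 0001001001
Gen 1 (rule 165): 1101001001
Gen 2 (rule 135): 0001011011
Gen 3 (rule 45): 1101110110
Gen 4 (rule 165): 0010101000
Gen 5 (rule 135): 1110101011
Gen 6 (rule 45): 1001111110
Gen 7 (rule 165): 1000111100
Gen 8 (rule 135): 1011011001

Answer: 8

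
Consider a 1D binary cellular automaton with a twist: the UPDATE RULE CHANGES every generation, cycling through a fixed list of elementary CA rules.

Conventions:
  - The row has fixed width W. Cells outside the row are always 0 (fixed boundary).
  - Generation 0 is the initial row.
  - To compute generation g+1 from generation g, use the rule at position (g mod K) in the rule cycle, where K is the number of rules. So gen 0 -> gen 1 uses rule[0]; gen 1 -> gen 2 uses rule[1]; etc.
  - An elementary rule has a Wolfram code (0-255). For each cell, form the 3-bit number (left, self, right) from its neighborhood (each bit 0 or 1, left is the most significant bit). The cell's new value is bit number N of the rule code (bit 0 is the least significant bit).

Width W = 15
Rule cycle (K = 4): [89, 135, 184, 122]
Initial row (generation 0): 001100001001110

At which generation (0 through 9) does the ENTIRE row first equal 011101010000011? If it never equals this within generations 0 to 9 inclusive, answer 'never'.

Answer: never

Derivation:
Gen 0: 001100001001110
Gen 1 (rule 89): 101111100101011
Gen 2 (rule 135): 100111001101000
Gen 3 (rule 184): 010110101010100
Gen 4 (rule 122): 101111010101010
Gen 5 (rule 89): 001001000000001
Gen 6 (rule 135): 111011011111111
Gen 7 (rule 184): 110110111111110
Gen 8 (rule 122): 111111100000011
Gen 9 (rule 89): 100000111111011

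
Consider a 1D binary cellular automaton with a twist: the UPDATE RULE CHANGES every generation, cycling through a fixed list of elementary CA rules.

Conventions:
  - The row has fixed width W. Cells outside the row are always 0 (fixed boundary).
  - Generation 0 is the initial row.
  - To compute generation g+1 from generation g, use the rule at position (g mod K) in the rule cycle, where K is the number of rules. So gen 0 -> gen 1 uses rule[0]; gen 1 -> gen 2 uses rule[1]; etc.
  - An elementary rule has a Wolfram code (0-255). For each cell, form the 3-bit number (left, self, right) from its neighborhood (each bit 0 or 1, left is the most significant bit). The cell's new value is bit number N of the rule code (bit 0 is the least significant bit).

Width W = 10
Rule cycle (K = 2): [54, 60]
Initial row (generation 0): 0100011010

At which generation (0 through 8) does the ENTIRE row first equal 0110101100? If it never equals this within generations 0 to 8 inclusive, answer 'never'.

Answer: never

Derivation:
Gen 0: 0100011010
Gen 1 (rule 54): 1110100111
Gen 2 (rule 60): 1001110100
Gen 3 (rule 54): 1110001110
Gen 4 (rule 60): 1001001001
Gen 5 (rule 54): 1111111111
Gen 6 (rule 60): 1000000000
Gen 7 (rule 54): 1100000000
Gen 8 (rule 60): 1010000000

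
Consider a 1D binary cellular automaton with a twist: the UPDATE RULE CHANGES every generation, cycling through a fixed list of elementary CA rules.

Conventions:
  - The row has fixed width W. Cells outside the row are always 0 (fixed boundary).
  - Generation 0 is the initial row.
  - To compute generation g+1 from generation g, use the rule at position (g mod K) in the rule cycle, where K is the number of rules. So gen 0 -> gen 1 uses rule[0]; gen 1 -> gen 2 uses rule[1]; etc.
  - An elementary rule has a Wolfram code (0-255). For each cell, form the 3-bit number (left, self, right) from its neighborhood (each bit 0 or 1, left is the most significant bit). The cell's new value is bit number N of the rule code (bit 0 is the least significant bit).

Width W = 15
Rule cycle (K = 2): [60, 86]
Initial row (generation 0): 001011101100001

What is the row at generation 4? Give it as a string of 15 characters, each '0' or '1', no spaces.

Gen 0: 001011101100001
Gen 1 (rule 60): 001110011010001
Gen 2 (rule 86): 010011101011011
Gen 3 (rule 60): 011010011110110
Gen 4 (rule 86): 101011100010011

Answer: 101011100010011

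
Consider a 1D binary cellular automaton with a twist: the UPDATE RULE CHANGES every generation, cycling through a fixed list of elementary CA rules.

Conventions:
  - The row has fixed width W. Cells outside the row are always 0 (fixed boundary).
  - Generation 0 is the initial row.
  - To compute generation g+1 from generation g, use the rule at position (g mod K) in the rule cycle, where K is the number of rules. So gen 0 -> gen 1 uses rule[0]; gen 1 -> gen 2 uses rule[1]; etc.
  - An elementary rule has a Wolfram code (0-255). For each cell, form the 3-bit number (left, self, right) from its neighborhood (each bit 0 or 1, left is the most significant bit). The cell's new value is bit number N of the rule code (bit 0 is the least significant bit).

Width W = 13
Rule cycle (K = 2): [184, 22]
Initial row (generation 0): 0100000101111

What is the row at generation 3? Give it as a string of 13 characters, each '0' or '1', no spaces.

Answer: 0110100010000

Derivation:
Gen 0: 0100000101111
Gen 1 (rule 184): 0010000011110
Gen 2 (rule 22): 0111000100001
Gen 3 (rule 184): 0110100010000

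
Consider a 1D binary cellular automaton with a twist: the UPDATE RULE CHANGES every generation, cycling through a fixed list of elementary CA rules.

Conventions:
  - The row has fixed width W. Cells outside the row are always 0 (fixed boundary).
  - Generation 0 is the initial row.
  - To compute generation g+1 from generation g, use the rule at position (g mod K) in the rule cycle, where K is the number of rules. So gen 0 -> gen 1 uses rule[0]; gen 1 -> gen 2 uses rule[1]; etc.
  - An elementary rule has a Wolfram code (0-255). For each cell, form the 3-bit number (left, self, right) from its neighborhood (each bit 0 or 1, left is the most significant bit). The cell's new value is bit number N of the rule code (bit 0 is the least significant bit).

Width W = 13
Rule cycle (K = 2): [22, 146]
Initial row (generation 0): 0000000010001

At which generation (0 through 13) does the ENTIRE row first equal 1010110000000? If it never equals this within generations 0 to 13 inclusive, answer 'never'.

Answer: 13

Derivation:
Gen 0: 0000000010001
Gen 1 (rule 22): 0000000111011
Gen 2 (rule 146): 0000001010000
Gen 3 (rule 22): 0000011011000
Gen 4 (rule 146): 0000100000100
Gen 5 (rule 22): 0001110001110
Gen 6 (rule 146): 0010101010101
Gen 7 (rule 22): 0110101010101
Gen 8 (rule 146): 1000000000000
Gen 9 (rule 22): 1100000000000
Gen 10 (rule 146): 0010000000000
Gen 11 (rule 22): 0111000000000
Gen 12 (rule 146): 1010100000000
Gen 13 (rule 22): 1010110000000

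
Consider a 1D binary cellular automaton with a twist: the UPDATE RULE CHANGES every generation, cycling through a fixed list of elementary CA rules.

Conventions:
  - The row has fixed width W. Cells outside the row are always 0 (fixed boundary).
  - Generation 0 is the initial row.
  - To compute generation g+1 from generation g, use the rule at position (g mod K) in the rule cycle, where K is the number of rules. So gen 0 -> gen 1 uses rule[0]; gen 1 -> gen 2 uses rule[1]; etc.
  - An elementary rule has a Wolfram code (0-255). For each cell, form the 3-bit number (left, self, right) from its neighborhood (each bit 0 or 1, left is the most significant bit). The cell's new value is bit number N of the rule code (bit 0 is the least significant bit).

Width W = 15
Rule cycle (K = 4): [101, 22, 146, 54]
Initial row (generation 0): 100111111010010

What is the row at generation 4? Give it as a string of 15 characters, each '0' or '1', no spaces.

Answer: 011101111111001

Derivation:
Gen 0: 100111111010010
Gen 1 (rule 101): 100000001110010
Gen 2 (rule 22): 110000010001111
Gen 3 (rule 146): 001000101010110
Gen 4 (rule 54): 011101111111001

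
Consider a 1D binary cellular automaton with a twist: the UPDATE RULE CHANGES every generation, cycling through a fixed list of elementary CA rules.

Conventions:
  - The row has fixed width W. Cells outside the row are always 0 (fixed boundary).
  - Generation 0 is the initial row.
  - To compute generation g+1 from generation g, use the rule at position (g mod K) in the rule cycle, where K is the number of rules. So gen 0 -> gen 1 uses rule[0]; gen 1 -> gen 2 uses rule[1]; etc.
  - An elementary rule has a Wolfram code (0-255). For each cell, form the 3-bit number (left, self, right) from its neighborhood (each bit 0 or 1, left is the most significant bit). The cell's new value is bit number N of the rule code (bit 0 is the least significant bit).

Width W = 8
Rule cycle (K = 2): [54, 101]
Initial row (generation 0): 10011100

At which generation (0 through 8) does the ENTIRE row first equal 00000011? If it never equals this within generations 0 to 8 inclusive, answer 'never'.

Gen 0: 10011100
Gen 1 (rule 54): 11100010
Gen 2 (rule 101): 00101010
Gen 3 (rule 54): 01111111
Gen 4 (rule 101): 00000001
Gen 5 (rule 54): 00000011
Gen 6 (rule 101): 11111001
Gen 7 (rule 54): 00000111
Gen 8 (rule 101): 11110001

Answer: 5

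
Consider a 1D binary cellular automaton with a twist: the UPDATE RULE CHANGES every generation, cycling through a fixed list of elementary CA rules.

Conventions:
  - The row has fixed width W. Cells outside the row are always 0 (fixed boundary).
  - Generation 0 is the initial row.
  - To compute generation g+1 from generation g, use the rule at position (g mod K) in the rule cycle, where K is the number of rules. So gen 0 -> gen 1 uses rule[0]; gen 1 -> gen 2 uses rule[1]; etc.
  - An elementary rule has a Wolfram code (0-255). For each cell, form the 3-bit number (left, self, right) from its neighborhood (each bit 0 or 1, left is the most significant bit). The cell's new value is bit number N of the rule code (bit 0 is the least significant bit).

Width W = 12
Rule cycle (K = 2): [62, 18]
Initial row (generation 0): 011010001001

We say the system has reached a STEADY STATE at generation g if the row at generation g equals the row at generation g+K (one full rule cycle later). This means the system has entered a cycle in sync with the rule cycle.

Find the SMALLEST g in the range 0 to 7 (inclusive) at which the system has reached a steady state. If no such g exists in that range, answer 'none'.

Gen 0: 011010001001
Gen 1 (rule 62): 110111011111
Gen 2 (rule 18): 000000000000
Gen 3 (rule 62): 000000000000
Gen 4 (rule 18): 000000000000
Gen 5 (rule 62): 000000000000
Gen 6 (rule 18): 000000000000
Gen 7 (rule 62): 000000000000
Gen 8 (rule 18): 000000000000
Gen 9 (rule 62): 000000000000

Answer: 2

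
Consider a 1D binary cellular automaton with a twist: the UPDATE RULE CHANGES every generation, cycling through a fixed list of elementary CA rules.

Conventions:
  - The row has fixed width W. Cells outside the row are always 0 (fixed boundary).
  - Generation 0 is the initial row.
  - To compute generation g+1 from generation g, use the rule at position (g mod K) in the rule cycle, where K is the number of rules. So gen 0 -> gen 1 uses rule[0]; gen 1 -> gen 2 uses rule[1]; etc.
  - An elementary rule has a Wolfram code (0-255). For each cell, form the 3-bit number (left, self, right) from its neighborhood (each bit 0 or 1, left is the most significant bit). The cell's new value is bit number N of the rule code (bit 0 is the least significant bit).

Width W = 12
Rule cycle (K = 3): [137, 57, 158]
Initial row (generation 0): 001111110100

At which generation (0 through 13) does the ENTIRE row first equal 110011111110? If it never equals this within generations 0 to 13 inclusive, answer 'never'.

Answer: 12

Derivation:
Gen 0: 001111110100
Gen 1 (rule 137): 101111100001
Gen 2 (rule 57): 011000011100
Gen 3 (rule 158): 110100111010
Gen 4 (rule 137): 100000110000
Gen 5 (rule 57): 011110101111
Gen 6 (rule 158): 111100101110
Gen 7 (rule 137): 111000001100
Gen 8 (rule 57): 100111101011
Gen 9 (rule 158): 111111001010
Gen 10 (rule 137): 111110000000
Gen 11 (rule 57): 100001111111
Gen 12 (rule 158): 110011111110
Gen 13 (rule 137): 100011111100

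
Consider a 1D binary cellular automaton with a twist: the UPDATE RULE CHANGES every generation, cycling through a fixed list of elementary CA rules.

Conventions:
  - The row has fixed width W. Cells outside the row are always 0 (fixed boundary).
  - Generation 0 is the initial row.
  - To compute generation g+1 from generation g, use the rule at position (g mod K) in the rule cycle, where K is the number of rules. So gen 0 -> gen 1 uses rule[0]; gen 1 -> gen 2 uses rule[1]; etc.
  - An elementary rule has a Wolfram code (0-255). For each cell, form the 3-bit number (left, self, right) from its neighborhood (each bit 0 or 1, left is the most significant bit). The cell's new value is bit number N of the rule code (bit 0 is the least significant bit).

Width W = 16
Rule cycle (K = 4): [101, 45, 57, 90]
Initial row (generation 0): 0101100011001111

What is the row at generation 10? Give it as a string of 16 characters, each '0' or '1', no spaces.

Answer: 1010010001010101

Derivation:
Gen 0: 0101100011001111
Gen 1 (rule 101): 0110101001000001
Gen 2 (rule 45): 0101111001011101
Gen 3 (rule 57): 0011000100110010
Gen 4 (rule 90): 0111101011111101
Gen 5 (rule 101): 0000111100000111
Gen 6 (rule 45): 1110100001110100
Gen 7 (rule 57): 1001011101001011
Gen 8 (rule 90): 0110010100110011
Gen 9 (rule 101): 0010011100010001
Gen 10 (rule 45): 1010010001010101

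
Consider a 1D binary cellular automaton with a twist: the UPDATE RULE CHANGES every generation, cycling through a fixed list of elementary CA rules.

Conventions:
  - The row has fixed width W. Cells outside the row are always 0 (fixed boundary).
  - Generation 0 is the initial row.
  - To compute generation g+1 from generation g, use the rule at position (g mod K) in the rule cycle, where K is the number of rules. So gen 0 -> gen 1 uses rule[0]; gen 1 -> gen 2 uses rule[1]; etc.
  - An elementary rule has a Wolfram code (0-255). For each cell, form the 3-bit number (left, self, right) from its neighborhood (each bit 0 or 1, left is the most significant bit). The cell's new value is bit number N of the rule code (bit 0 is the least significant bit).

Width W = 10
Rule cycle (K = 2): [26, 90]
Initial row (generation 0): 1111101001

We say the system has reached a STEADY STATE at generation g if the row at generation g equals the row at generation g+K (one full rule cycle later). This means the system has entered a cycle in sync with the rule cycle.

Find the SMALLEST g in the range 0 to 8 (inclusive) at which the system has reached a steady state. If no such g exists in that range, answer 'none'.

Gen 0: 1111101001
Gen 1 (rule 26): 1000000110
Gen 2 (rule 90): 0100001111
Gen 3 (rule 26): 1010011000
Gen 4 (rule 90): 0001111100
Gen 5 (rule 26): 0011000010
Gen 6 (rule 90): 0111100101
Gen 7 (rule 26): 1100011000
Gen 8 (rule 90): 1110111100
Gen 9 (rule 26): 1000100010
Gen 10 (rule 90): 0101010101

Answer: none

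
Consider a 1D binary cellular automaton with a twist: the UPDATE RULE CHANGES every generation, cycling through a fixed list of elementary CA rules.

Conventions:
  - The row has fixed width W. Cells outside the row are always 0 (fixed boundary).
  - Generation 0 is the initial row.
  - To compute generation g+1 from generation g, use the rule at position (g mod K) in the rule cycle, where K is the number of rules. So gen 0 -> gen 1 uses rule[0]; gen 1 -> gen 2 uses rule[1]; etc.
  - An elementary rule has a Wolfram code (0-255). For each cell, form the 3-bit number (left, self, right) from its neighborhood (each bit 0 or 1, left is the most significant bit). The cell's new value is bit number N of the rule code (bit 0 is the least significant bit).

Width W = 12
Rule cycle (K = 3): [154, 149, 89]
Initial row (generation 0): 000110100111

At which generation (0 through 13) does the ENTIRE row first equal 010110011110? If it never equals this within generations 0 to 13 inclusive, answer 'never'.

Gen 0: 000110100111
Gen 1 (rule 154): 001100011110
Gen 2 (rule 149): 100011001101
Gen 3 (rule 89): 011011101100
Gen 4 (rule 154): 110011001010
Gen 5 (rule 149): 001000101011
Gen 6 (rule 89): 100110000011
Gen 7 (rule 154): 011101000110
Gen 8 (rule 149): 001001110001
Gen 9 (rule 89): 100101011100
Gen 10 (rule 154): 011000011010
Gen 11 (rule 149): 000111000011
Gen 12 (rule 89): 110101111011
Gen 13 (rule 154): 100001110010

Answer: never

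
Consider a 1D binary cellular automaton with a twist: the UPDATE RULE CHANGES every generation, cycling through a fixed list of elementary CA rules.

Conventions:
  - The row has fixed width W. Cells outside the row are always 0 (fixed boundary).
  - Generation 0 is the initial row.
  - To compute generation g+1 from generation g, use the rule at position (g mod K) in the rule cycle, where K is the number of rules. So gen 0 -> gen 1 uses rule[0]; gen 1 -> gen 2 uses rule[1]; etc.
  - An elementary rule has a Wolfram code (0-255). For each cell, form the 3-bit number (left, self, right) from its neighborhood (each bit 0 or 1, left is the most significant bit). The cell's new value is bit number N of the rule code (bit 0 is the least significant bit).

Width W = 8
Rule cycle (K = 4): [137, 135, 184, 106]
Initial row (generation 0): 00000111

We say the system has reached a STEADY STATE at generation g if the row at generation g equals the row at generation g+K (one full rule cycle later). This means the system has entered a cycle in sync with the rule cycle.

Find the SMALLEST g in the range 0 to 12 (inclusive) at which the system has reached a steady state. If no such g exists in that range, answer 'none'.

Answer: none

Derivation:
Gen 0: 00000111
Gen 1 (rule 137): 11110110
Gen 2 (rule 135): 01100000
Gen 3 (rule 184): 01010000
Gen 4 (rule 106): 10100000
Gen 5 (rule 137): 00001111
Gen 6 (rule 135): 11110110
Gen 7 (rule 184): 11101101
Gen 8 (rule 106): 10111110
Gen 9 (rule 137): 00111100
Gen 10 (rule 135): 11011001
Gen 11 (rule 184): 10110100
Gen 12 (rule 106): 01111000
Gen 13 (rule 137): 01110011
Gen 14 (rule 135): 10100100
Gen 15 (rule 184): 01010010
Gen 16 (rule 106): 10100100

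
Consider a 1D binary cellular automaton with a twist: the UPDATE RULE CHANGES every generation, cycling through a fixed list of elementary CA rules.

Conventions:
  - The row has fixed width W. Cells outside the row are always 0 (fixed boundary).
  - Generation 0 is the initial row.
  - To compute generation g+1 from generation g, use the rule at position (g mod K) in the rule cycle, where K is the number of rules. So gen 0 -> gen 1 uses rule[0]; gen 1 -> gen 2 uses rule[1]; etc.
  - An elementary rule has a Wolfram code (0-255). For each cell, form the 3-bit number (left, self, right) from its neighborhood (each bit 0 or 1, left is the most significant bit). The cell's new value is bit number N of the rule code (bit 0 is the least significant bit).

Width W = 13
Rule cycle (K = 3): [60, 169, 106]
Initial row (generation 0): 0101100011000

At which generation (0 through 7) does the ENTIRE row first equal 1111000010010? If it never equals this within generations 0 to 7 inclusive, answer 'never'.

Gen 0: 0101100011000
Gen 1 (rule 60): 0111010010100
Gen 2 (rule 169): 0110100001001
Gen 3 (rule 106): 1111000010010
Gen 4 (rule 60): 1000100011011
Gen 5 (rule 169): 0010001010110
Gen 6 (rule 106): 0100010101110
Gen 7 (rule 60): 0110011111001

Answer: 3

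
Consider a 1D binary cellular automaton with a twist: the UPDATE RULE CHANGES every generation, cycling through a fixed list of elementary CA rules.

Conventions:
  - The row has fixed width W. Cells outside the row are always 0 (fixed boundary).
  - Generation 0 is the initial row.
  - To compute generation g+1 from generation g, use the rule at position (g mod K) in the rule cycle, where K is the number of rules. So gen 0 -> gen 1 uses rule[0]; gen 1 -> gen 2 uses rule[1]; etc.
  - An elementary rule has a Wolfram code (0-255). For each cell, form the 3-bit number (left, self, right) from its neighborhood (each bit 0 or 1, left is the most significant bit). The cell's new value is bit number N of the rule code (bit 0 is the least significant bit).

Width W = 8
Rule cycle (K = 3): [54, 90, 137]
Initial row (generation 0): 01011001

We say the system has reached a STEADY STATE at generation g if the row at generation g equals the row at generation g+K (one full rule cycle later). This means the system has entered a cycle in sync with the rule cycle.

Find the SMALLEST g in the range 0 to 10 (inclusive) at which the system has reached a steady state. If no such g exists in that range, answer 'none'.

Gen 0: 01011001
Gen 1 (rule 54): 11100111
Gen 2 (rule 90): 10111101
Gen 3 (rule 137): 00111000
Gen 4 (rule 54): 01000100
Gen 5 (rule 90): 10101010
Gen 6 (rule 137): 00000000
Gen 7 (rule 54): 00000000
Gen 8 (rule 90): 00000000
Gen 9 (rule 137): 11111111
Gen 10 (rule 54): 00000000
Gen 11 (rule 90): 00000000
Gen 12 (rule 137): 11111111
Gen 13 (rule 54): 00000000

Answer: 7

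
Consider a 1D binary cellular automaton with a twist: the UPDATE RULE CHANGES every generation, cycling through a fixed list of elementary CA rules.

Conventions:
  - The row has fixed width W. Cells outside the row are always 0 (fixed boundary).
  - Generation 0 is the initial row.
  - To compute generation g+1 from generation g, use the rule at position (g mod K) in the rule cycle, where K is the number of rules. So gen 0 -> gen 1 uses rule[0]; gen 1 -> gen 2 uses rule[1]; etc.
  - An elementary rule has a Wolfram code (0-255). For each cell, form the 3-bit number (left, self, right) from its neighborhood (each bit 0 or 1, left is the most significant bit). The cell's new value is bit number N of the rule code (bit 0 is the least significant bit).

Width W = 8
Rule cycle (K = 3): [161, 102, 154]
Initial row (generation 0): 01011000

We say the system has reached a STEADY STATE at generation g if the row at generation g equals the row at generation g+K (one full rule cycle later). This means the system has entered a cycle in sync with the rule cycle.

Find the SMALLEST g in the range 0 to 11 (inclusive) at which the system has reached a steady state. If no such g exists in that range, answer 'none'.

Answer: 1

Derivation:
Gen 0: 01011000
Gen 1 (rule 161): 00100011
Gen 2 (rule 102): 01100101
Gen 3 (rule 154): 11011000
Gen 4 (rule 161): 00100011
Gen 5 (rule 102): 01100101
Gen 6 (rule 154): 11011000
Gen 7 (rule 161): 00100011
Gen 8 (rule 102): 01100101
Gen 9 (rule 154): 11011000
Gen 10 (rule 161): 00100011
Gen 11 (rule 102): 01100101
Gen 12 (rule 154): 11011000
Gen 13 (rule 161): 00100011
Gen 14 (rule 102): 01100101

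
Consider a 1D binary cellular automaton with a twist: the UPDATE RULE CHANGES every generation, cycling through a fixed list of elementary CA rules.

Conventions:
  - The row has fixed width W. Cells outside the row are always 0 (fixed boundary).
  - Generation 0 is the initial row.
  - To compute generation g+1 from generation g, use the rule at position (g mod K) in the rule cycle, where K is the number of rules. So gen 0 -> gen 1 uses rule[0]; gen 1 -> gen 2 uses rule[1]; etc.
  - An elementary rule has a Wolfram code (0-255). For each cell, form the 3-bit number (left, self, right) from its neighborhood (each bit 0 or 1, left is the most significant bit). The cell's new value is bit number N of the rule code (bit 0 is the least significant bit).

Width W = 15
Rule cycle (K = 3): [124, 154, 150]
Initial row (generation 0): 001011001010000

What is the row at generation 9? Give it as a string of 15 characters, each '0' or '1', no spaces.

Gen 0: 001011001010000
Gen 1 (rule 124): 001111101111000
Gen 2 (rule 154): 011111001110100
Gen 3 (rule 150): 101110110100110
Gen 4 (rule 124): 111011111110111
Gen 5 (rule 154): 110011111100110
Gen 6 (rule 150): 001101111011001
Gen 7 (rule 124): 001111001111101
Gen 8 (rule 154): 011110111111000
Gen 9 (rule 150): 101100011110100

Answer: 101100011110100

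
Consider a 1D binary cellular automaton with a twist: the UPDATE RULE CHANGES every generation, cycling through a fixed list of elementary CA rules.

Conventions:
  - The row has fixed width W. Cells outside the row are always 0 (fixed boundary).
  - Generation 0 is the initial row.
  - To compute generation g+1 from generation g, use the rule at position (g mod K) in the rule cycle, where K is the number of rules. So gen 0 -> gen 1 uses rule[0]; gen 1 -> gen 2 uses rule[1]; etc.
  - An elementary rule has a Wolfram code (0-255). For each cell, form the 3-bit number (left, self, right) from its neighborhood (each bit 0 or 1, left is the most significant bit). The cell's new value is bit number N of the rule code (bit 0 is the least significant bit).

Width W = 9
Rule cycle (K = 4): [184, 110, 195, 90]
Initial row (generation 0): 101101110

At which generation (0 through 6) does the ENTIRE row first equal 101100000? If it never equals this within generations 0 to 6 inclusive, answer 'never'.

Answer: never

Derivation:
Gen 0: 101101110
Gen 1 (rule 184): 011011101
Gen 2 (rule 110): 111110111
Gen 3 (rule 195): 011110011
Gen 4 (rule 90): 110011111
Gen 5 (rule 184): 101011110
Gen 6 (rule 110): 111110010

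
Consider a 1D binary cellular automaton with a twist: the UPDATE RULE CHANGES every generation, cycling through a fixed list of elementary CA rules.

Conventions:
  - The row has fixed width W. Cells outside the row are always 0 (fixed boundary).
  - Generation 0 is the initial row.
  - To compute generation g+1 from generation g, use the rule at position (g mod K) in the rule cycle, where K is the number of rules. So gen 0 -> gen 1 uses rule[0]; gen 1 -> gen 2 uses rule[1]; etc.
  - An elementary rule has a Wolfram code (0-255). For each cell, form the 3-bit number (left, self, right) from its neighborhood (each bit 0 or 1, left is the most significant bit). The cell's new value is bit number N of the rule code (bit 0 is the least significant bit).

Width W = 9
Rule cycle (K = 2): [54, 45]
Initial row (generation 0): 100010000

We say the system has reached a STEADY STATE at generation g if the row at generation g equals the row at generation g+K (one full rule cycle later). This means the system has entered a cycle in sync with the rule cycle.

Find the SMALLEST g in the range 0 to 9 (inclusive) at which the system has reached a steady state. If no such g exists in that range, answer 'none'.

Gen 0: 100010000
Gen 1 (rule 54): 110111000
Gen 2 (rule 45): 101100011
Gen 3 (rule 54): 110010100
Gen 4 (rule 45): 100011101
Gen 5 (rule 54): 110100011
Gen 6 (rule 45): 101101010
Gen 7 (rule 54): 110011111
Gen 8 (rule 45): 100010000
Gen 9 (rule 54): 110111000
Gen 10 (rule 45): 101100011
Gen 11 (rule 54): 110010100

Answer: none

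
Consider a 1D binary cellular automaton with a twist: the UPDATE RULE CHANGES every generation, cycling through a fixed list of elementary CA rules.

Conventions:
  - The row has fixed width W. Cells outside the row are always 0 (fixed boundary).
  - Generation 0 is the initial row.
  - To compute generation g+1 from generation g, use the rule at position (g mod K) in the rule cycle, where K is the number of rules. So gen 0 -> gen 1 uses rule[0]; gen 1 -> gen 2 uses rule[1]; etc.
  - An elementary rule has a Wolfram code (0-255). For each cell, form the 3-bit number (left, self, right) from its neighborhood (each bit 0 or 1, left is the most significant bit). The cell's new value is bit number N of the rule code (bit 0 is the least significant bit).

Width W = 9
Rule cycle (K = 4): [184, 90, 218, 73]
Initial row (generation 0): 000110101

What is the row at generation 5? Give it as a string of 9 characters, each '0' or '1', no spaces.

Answer: 000000100

Derivation:
Gen 0: 000110101
Gen 1 (rule 184): 000101010
Gen 2 (rule 90): 001000001
Gen 3 (rule 218): 010100010
Gen 4 (rule 73): 000001000
Gen 5 (rule 184): 000000100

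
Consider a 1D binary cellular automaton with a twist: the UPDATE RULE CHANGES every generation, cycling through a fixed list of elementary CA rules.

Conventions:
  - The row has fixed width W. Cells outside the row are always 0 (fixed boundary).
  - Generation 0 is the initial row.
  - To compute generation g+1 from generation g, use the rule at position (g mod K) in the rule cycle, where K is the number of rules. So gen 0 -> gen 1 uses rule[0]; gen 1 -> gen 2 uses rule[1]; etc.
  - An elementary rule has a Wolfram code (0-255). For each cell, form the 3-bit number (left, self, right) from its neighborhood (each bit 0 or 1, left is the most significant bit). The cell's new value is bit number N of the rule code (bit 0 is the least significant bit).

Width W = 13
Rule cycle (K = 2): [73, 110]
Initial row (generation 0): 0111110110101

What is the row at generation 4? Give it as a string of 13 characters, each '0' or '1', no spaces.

Gen 0: 0111110110101
Gen 1 (rule 73): 0100010110000
Gen 2 (rule 110): 1100111110000
Gen 3 (rule 73): 1100100010111
Gen 4 (rule 110): 1101100111101

Answer: 1101100111101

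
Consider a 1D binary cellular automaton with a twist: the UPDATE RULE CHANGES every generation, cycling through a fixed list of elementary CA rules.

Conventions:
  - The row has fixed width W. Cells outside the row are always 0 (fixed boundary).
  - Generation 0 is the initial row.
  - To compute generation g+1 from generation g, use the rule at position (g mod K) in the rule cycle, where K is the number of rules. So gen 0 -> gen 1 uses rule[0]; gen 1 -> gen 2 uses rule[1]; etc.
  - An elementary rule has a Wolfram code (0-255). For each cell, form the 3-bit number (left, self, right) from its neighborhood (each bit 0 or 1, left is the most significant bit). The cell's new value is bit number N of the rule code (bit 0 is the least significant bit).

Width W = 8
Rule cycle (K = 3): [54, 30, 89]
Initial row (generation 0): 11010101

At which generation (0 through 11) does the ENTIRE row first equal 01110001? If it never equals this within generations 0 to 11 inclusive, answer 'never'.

Answer: never

Derivation:
Gen 0: 11010101
Gen 1 (rule 54): 00111111
Gen 2 (rule 30): 01100000
Gen 3 (rule 89): 01111111
Gen 4 (rule 54): 10000000
Gen 5 (rule 30): 11000000
Gen 6 (rule 89): 11111111
Gen 7 (rule 54): 00000000
Gen 8 (rule 30): 00000000
Gen 9 (rule 89): 11111111
Gen 10 (rule 54): 00000000
Gen 11 (rule 30): 00000000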